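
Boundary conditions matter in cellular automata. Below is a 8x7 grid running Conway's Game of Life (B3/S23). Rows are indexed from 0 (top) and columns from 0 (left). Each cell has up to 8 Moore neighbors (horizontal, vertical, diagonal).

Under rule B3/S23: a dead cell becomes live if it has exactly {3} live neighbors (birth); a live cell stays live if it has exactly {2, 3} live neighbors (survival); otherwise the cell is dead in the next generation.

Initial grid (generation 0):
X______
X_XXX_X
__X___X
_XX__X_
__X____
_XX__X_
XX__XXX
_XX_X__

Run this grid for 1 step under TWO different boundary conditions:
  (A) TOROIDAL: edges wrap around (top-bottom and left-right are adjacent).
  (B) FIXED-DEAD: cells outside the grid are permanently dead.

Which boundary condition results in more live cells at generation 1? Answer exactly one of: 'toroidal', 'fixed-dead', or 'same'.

Under TOROIDAL boundary, generation 1:
X___XXX
X_XX_XX
____X_X
_XXX___
___X___
__XXXX_
____X_X
__XXX__
Population = 24

Under FIXED-DEAD boundary, generation 1:
_X_X___
__XX_X_
____X_X
_XXX___
___X___
X_XXXXX
X___X_X
XXXXX__
Population = 25

Comparison: toroidal=24, fixed-dead=25 -> fixed-dead

Answer: fixed-dead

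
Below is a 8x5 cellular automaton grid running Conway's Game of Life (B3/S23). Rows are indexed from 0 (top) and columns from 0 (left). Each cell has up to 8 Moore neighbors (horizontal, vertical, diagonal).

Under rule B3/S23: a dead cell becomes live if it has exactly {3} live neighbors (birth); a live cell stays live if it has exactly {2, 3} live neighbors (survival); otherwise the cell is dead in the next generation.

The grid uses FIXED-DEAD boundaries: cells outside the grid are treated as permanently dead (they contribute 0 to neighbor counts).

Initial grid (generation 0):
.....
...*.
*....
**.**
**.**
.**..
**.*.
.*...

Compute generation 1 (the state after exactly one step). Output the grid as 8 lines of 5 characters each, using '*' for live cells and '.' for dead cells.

Answer: .....
.....
*****
...**
....*
....*
*....
***..

Derivation:
Simulating step by step:
Generation 0 (given above): 16 live cells
Generation 1: 13 live cells
(generation 1 grid is the final answer)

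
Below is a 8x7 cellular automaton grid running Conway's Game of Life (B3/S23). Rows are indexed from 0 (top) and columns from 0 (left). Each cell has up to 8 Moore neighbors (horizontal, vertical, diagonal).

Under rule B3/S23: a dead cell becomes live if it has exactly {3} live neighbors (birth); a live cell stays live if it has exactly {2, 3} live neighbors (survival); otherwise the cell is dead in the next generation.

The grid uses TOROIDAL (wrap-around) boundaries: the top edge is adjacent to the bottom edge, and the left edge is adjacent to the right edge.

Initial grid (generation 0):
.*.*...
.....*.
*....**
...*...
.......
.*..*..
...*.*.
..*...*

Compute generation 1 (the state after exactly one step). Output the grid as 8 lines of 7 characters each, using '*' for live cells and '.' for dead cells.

Simulating step by step:
Generation 0 (given above): 13 live cells
Generation 1: 16 live cells
(generation 1 grid is the final answer)

Answer: ..*....
*...**.
....***
......*
.......
....*..
..****.
..***..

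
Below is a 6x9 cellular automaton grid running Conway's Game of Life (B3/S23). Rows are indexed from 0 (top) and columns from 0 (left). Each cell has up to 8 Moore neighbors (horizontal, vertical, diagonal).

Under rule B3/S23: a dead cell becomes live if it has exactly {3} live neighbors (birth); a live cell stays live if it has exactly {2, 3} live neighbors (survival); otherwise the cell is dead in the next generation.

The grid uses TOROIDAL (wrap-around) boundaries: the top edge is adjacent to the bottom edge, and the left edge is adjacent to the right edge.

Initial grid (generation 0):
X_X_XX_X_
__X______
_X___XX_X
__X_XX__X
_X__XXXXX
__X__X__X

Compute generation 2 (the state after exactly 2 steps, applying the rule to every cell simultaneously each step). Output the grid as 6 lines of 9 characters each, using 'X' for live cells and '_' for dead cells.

Simulating step by step:
Generation 0 (given above): 23 live cells
Generation 1: 27 live cells
__X_XXX_X
X_XXX__XX
XXXXXXXX_
_XXX____X
_XX_____X
__X______
Generation 2: 15 live cells
(generation 2 grid is the final answer)

Answer: X_X_XXX_X
_________
_____XX__
_____XX_X
_________
X_X__X_X_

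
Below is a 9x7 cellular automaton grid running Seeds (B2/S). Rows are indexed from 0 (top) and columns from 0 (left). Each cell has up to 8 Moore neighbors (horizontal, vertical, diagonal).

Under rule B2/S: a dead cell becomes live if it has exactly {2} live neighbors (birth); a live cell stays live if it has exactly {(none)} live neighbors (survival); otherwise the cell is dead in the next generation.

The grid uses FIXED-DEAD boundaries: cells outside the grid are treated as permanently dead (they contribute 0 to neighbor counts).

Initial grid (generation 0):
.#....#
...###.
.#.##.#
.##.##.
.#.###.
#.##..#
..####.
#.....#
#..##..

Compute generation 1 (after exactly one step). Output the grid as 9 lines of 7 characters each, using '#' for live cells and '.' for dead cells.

Answer: ..##...
##.....
#......
.......
.......
.......
#......
.......
.#...#.

Derivation:
Simulating step by step:
Generation 0 (given above): 30 live cells
Generation 1: 8 live cells
(generation 1 grid is the final answer)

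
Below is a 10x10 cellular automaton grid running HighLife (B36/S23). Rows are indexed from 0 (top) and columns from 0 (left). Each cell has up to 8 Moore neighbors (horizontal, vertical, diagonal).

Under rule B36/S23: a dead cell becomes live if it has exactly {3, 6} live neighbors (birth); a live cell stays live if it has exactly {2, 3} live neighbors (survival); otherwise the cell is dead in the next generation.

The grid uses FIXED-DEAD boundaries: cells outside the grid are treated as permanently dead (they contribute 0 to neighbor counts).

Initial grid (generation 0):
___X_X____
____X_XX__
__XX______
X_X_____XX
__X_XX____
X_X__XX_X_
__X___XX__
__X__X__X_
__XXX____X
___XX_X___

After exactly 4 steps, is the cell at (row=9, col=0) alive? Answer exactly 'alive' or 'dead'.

Simulating step by step:
Generation 0 (given above): 32 live cells
Generation 1: 37 live cells
____XXX___
__X_XXX___
_XXX___XX_
__X_X_____
__X_XXXXXX
__X_X_____
__XX____X_
_XX_XXXXX_
__X_______
__X_XX____
Generation 2: 35 live cells
___XX_X___
_XX_______
_X____XX__
___XX____X
_XXXX_XXX_
_XXXX_X__X
______X_X_
_X__XXXXX_
__X____X__
___X______
Generation 3: 35 live cells
__XX______
_XXX_XXX__
_X_X______
_X__X_____
_X____XXXX
_X__X_XX_X
_X___X_XXX
_____X__X_
__XXXX_XX_
__________
Generation 4: 38 live cells
_X_XX_X___
_X____X___
XXXX_XX___
XX_____XX_
XXX___X__X
XXX_______
____XX___X
__XX_X____
___XXXXXX_
___XX_____

Cell (9,0) at generation 4: 0 -> dead

Answer: dead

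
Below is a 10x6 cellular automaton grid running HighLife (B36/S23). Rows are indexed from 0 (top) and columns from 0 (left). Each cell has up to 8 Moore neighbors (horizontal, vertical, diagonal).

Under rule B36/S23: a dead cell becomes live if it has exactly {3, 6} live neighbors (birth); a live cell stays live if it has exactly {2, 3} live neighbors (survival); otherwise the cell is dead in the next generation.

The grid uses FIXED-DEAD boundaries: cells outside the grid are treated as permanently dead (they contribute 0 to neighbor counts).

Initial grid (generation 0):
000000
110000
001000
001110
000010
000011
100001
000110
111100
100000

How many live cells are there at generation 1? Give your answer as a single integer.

Simulating step by step:
Generation 0 (given above): 18 live cells
Generation 1: 18 live cells
000000
010000
001000
001010
000000
000011
000101
100110
111110
101000
Population at generation 1: 18

Answer: 18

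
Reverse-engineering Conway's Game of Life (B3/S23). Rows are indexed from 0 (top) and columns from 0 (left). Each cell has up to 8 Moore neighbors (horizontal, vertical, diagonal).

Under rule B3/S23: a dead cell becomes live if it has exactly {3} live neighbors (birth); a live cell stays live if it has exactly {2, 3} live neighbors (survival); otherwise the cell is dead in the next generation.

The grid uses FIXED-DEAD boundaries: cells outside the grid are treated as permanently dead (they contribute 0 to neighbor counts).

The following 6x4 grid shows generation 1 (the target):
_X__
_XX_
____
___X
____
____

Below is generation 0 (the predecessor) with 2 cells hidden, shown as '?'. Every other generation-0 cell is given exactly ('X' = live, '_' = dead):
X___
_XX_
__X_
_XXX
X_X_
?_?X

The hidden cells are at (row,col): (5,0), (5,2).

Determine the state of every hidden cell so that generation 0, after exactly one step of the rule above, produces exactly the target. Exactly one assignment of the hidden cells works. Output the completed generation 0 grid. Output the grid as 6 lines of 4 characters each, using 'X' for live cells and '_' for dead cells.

Hidden generation-0 cells (in order): (5,0), (5,2).
A hidden cell only influences target cells in its own 3x3 neighborhood. Try each of the 2^2 = 4 assignments, step the completed generation 0 forward once under B3/S23, and compare with the target:
  (5,0)=_ (5,2)=_ -> step reproduces the target at every cell -> ACCEPT
  (5,0)=_ (5,2)=X -> step gives (5,1)='X' but target has '_' -> reject
  (5,0)=X (5,2)=_ -> step gives (4,0)='X' but target has '_' -> reject
  (5,0)=X (5,2)=X -> step gives (4,0)='X' but target has '_' -> reject
Unique solution: (5,0)=dead, (5,2)=dead.
Check: live-neighbor counts of every cell in the completed generation 0:
1321
2322
2554
2443
1444
1221
Applying B3/S23 to generation 0 with these counts gives:
_X__
_XX_
____
___X
____
____
which matches the target exactly.

Answer: X___
_XX_
__X_
_XXX
X_X_
___X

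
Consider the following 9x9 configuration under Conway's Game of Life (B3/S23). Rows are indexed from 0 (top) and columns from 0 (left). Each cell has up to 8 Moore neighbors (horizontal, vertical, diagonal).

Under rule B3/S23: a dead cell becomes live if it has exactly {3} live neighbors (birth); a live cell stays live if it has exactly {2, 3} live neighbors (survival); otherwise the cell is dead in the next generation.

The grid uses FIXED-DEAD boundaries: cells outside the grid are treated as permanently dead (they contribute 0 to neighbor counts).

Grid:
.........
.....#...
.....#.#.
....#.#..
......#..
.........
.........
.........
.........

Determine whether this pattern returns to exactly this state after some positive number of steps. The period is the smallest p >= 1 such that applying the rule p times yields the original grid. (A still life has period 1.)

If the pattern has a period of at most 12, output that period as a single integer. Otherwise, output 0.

Answer: 2

Derivation:
Simulating and comparing each generation to the original:
Gen 0 (original, given above): 6 live cells
Gen 1: 6 live cells, differs from original
Gen 2: 6 live cells, MATCHES original -> period = 2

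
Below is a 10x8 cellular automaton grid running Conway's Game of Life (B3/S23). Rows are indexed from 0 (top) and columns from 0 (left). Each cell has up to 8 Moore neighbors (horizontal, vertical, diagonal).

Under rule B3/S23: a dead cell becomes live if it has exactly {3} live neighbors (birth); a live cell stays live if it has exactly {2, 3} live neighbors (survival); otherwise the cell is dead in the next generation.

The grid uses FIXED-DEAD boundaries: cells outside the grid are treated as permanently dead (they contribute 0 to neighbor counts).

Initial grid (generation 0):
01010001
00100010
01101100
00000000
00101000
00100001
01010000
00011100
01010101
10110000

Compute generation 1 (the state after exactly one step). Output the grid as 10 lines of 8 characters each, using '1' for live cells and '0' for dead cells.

Simulating step by step:
Generation 0 (given above): 25 live cells
Generation 1: 26 live cells
(generation 1 grid is the final answer)

Answer: 00100000
00001110
01110100
01101100
00010000
01100000
00010000
00010110
01000110
01111000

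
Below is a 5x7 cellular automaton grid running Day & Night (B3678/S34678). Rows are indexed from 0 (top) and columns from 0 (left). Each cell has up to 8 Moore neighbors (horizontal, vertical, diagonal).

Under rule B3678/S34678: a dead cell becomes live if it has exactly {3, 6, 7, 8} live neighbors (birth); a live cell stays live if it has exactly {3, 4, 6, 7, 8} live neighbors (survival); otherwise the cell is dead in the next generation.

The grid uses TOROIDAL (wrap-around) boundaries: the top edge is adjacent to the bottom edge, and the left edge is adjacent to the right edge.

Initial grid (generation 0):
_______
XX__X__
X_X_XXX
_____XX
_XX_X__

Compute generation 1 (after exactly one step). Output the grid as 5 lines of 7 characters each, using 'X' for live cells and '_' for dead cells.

Answer: X_XX___
XX_X___
X__XX__
__X___X
_____X_

Derivation:
Simulating step by step:
Generation 0 (given above): 13 live cells
Generation 1: 12 live cells
(generation 1 grid is the final answer)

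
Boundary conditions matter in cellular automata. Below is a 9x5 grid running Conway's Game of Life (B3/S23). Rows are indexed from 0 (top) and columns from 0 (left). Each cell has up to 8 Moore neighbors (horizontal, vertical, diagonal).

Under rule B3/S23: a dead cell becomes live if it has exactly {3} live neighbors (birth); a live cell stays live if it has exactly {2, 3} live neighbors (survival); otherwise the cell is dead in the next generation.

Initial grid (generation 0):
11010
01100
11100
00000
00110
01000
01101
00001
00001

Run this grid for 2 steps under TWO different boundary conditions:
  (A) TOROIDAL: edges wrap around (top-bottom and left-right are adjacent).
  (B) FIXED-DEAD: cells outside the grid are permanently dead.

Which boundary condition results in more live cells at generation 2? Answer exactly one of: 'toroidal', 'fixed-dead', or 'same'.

Under TOROIDAL boundary, generation 2:
00000
00000
00100
01110
01100
10010
01111
10001
00100
Population = 15

Under FIXED-DEAD boundary, generation 2:
00000
10100
00110
01110
00100
01010
01110
00110
00000
Population = 15

Comparison: toroidal=15, fixed-dead=15 -> same

Answer: same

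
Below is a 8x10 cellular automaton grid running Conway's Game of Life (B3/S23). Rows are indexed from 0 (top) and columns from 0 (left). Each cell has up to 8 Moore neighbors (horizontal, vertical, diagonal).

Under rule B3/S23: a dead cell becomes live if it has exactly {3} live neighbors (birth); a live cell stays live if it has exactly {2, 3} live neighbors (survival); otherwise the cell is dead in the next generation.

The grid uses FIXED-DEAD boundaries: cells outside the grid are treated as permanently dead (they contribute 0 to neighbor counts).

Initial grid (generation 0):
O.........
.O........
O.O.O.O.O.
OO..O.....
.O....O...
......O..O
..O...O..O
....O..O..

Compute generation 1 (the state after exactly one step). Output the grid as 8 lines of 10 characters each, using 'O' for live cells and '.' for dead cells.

Answer: ..........
OO........
O.OO.O....
O.OO...O..
OO...O....
.....OOO..
.....OOOO.
..........

Derivation:
Simulating step by step:
Generation 0 (given above): 19 live cells
Generation 1: 20 live cells
(generation 1 grid is the final answer)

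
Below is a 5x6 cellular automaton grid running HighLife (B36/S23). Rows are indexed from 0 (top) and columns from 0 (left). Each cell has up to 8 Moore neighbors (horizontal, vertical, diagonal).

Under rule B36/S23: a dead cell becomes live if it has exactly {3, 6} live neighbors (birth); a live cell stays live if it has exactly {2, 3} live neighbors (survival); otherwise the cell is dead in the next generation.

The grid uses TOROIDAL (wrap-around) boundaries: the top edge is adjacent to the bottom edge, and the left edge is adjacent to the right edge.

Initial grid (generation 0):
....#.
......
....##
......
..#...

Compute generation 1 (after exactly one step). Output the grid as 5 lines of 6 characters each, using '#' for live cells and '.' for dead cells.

Simulating step by step:
Generation 0 (given above): 4 live cells
Generation 1: 2 live cells
(generation 1 grid is the final answer)

Answer: ......
....##
......
......
......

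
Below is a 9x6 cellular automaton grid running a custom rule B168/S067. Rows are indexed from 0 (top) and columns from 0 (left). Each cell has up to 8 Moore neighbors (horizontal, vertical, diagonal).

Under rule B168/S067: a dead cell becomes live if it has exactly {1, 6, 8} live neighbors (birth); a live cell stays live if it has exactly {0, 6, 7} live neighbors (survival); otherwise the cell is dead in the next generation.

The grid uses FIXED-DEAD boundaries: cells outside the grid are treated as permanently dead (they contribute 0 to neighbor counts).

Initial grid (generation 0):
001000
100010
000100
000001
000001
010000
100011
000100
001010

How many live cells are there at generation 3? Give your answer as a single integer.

Simulating step by step:
Generation 0 (given above): 13 live cells
Generation 1: 19 live cells
101011
100001
111000
001100
111000
001100
000000
100000
010001
Generation 2: 13 live cells
001000
010000
000001
000010
000000
000010
100010
001011
001011
Generation 3: 16 live cells
100100
100111
111100
000100
000000
110000
101000
100000
000000
Population at generation 3: 16

Answer: 16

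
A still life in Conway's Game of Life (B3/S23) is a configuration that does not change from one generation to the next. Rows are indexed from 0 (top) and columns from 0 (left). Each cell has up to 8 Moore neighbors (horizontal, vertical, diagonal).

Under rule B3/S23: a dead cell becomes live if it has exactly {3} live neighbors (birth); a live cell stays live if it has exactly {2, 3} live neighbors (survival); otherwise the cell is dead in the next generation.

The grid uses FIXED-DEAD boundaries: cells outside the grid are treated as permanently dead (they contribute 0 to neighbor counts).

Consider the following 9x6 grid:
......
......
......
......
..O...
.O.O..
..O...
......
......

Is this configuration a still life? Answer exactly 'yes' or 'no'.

Compute generation 1 and compare to generation 0 (given above):
Generation 1:
......
......
......
......
..O...
.O.O..
..O...
......
......
The grids are IDENTICAL -> still life.

Answer: yes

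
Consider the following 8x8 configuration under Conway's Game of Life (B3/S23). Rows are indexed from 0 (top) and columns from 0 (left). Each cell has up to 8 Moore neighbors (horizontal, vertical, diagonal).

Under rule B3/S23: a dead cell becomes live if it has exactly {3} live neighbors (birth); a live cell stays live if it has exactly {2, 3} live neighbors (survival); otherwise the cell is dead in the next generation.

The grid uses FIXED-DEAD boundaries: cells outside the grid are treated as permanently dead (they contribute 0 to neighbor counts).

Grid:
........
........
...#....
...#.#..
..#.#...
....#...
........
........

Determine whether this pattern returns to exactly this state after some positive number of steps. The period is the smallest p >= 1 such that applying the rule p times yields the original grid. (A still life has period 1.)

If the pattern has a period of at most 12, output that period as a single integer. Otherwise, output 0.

Simulating and comparing each generation to the original:
Gen 0 (original, given above): 6 live cells
Gen 1: 6 live cells, differs from original
Gen 2: 6 live cells, MATCHES original -> period = 2

Answer: 2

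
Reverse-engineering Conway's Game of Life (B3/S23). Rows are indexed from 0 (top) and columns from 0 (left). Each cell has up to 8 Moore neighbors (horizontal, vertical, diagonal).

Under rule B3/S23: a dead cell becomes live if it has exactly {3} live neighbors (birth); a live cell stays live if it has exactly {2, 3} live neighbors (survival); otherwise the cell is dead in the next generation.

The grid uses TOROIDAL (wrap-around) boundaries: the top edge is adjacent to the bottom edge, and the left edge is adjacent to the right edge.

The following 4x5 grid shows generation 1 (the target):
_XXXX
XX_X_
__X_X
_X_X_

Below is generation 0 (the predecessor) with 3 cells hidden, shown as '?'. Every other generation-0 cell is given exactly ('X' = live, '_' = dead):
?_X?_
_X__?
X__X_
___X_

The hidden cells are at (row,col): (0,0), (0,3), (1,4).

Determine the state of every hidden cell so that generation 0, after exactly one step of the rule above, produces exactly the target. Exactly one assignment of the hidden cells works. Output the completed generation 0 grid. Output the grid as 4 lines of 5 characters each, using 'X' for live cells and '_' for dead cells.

Answer: X_XX_
_X___
X__X_
___X_

Derivation:
Hidden generation-0 cells (in order): (0,0), (0,3), (1,4).
A hidden cell only influences target cells in its own 3x3 neighborhood. Try each of the 2^3 = 8 assignments, step the completed generation 0 forward once under B3/S23, and compare with the target:
  (0,0)=_ (0,3)=_ (1,4)=_ -> step gives (0,1)='_' but target has 'X' -> reject
  (0,0)=_ (0,3)=_ (1,4)=X -> step gives (0,1)='_' but target has 'X' -> reject
  (0,0)=_ (0,3)=X (1,4)=_ -> step gives (0,1)='_' but target has 'X' -> reject
  (0,0)=_ (0,3)=X (1,4)=X -> step gives (0,1)='_' but target has 'X' -> reject
  (0,0)=X (0,3)=_ (1,4)=_ -> step gives (0,3)='_' but target has 'X' -> reject
  (0,0)=X (0,3)=_ (1,4)=X -> step gives (0,0)='X' but target has '_' -> reject
  (0,0)=X (0,3)=X (1,4)=_ -> step reproduces the target at every cell -> ACCEPT
  (0,0)=X (0,3)=X (1,4)=X -> step gives (0,0)='X' but target has '_' -> reject
Unique solution: (0,0)=live, (0,3)=live, (1,4)=dead.
Check: live-neighbor counts of every cell in the completed generation 0:
13323
33434
12313
23435
Applying B3/S23 to generation 0 with these counts gives:
_XXXX
XX_X_
__X_X
_X_X_
which matches the target exactly.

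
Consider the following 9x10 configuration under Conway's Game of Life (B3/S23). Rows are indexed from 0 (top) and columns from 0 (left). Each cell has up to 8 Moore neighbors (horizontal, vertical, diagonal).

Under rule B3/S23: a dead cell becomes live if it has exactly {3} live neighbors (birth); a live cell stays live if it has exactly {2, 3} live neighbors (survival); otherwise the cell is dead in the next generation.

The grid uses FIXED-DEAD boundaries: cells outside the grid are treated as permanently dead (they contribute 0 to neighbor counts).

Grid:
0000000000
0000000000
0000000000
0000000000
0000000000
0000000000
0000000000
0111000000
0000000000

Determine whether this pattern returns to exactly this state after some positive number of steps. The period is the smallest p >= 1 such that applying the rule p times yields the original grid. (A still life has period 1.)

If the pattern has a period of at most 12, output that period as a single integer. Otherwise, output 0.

Answer: 2

Derivation:
Simulating and comparing each generation to the original:
Gen 0 (original, given above): 3 live cells
Gen 1: 3 live cells, differs from original
Gen 2: 3 live cells, MATCHES original -> period = 2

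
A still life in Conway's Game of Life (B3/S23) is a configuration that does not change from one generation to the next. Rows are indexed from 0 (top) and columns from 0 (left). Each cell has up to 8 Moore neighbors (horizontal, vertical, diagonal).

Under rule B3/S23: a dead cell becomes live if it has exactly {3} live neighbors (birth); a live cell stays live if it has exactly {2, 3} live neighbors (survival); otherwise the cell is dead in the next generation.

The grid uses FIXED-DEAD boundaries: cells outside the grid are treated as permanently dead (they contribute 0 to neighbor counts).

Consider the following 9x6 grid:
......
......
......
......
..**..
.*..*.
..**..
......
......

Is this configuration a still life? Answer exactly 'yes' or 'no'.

Answer: yes

Derivation:
Compute generation 1 and compare to generation 0 (given above):
Generation 1:
......
......
......
......
..**..
.*..*.
..**..
......
......
The grids are IDENTICAL -> still life.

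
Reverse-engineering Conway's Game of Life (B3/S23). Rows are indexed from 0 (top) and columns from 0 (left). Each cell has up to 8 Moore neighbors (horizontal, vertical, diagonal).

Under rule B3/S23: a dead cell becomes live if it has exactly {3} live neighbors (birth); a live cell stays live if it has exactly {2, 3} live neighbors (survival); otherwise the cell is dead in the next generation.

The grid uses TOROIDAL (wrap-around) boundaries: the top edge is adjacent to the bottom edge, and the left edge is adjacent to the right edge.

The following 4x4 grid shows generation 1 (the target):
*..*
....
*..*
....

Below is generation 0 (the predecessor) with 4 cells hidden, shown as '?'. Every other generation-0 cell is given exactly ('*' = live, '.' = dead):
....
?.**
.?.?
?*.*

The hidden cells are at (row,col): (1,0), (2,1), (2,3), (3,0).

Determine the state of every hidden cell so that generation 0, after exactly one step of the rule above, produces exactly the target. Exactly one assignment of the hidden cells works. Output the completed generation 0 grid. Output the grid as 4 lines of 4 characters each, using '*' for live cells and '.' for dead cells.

Answer: ....
..**
....
.*.*

Derivation:
Hidden generation-0 cells (in order): (1,0), (2,1), (2,3), (3,0).
A hidden cell only influences target cells in its own 3x3 neighborhood. Try each of the 2^4 = 16 assignments, step the completed generation 0 forward once under B3/S23, and compare with the target:
  (1,0)=. (2,1)=. (2,3)=. (3,0)=. -> step reproduces the target at every cell -> ACCEPT
  (1,0)=. (2,1)=. (2,3)=. (3,0)=* -> step gives (0,0)='.' but target has '*' -> reject
  (1,0)=. (2,1)=. (2,3)=* (3,0)=. -> step gives (1,2)='*' but target has '.' -> reject
  (1,0)=. (2,1)=. (2,3)=* (3,0)=* -> step gives (0,0)='.' but target has '*' -> reject
  (1,0)=. (2,1)=* (2,3)=. (3,0)=. -> step gives (1,2)='*' but target has '.' -> reject
  (1,0)=. (2,1)=* (2,3)=. (3,0)=* -> step gives (0,0)='.' but target has '*' -> reject
  (1,0)=. (2,1)=* (2,3)=* (3,0)=. -> step gives (1,0)='*' but target has '.' -> reject
  (1,0)=. (2,1)=* (2,3)=* (3,0)=* -> step gives (0,0)='.' but target has '*' -> reject
  (1,0)=* (2,1)=. (2,3)=. (3,0)=. -> step gives (0,0)='.' but target has '*' -> reject
  (1,0)=* (2,1)=. (2,3)=. (3,0)=* -> step gives (0,0)='.' but target has '*' -> reject
  (1,0)=* (2,1)=. (2,3)=* (3,0)=. -> step gives (0,0)='.' but target has '*' -> reject
  (1,0)=* (2,1)=. (2,3)=* (3,0)=* -> step gives (0,0)='.' but target has '*' -> reject
  (1,0)=* (2,1)=* (2,3)=. (3,0)=. -> step gives (0,0)='.' but target has '*' -> reject
  (1,0)=* (2,1)=* (2,3)=. (3,0)=* -> step gives (0,0)='.' but target has '*' -> reject
  (1,0)=* (2,1)=* (2,3)=* (3,0)=. -> step gives (0,0)='.' but target has '*' -> reject
  (1,0)=* (2,1)=* (2,3)=* (3,0)=* -> step gives (0,0)='.' but target has '*' -> reject
Unique solution: (1,0)=dead, (2,1)=dead, (2,3)=dead, (3,0)=dead.
Check: live-neighbor counts of every cell in the completed generation 0:
3243
1111
3243
2020
Applying B3/S23 to generation 0 with these counts gives:
*..*
....
*..*
....
which matches the target exactly.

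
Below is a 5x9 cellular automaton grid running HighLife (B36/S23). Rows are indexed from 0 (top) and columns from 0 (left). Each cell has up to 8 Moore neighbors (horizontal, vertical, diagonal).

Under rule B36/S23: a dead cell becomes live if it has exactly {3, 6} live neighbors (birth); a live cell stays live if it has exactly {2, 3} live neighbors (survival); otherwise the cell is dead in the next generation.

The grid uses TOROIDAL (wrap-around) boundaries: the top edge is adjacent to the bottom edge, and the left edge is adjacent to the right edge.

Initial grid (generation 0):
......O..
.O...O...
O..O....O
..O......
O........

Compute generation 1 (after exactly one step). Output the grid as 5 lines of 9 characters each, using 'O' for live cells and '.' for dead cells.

Answer: .........
O........
OOO......
OO......O
.........

Derivation:
Simulating step by step:
Generation 0 (given above): 8 live cells
Generation 1: 7 live cells
(generation 1 grid is the final answer)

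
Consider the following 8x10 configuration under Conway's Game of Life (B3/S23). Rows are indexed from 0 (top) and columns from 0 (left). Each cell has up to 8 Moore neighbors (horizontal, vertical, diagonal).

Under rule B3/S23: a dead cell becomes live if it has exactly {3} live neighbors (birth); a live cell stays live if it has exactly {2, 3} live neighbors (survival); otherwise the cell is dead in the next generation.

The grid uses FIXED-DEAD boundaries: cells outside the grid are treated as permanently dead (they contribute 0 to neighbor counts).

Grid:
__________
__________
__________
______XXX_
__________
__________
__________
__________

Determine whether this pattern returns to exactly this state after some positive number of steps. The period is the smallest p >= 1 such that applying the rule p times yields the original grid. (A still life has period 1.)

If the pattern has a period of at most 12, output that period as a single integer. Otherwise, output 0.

Simulating and comparing each generation to the original:
Gen 0 (original, given above): 3 live cells
Gen 1: 3 live cells, differs from original
Gen 2: 3 live cells, MATCHES original -> period = 2

Answer: 2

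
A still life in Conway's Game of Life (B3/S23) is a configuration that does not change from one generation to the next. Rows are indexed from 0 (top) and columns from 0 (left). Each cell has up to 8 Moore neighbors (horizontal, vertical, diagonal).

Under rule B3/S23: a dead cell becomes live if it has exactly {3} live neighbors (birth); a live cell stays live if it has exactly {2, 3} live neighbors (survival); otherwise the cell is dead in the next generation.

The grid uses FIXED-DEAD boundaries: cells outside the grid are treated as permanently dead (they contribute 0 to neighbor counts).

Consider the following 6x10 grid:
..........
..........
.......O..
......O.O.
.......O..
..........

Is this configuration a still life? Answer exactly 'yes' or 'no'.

Answer: yes

Derivation:
Compute generation 1 and compare to generation 0 (given above):
Generation 1:
..........
..........
.......O..
......O.O.
.......O..
..........
The grids are IDENTICAL -> still life.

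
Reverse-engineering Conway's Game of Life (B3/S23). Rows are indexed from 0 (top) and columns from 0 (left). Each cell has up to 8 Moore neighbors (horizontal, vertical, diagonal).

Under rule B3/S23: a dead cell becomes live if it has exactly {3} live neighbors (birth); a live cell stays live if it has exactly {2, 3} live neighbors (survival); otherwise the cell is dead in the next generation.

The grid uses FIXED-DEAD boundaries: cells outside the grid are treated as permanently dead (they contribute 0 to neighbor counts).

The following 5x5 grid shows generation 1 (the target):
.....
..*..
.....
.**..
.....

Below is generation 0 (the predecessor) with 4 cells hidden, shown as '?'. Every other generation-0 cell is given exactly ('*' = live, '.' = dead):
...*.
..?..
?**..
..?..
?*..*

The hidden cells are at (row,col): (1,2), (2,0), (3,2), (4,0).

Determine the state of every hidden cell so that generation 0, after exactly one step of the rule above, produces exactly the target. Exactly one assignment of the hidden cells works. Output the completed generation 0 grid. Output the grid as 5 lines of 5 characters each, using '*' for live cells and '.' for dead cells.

Answer: ...*.
.....
.**..
.....
.*..*

Derivation:
Hidden generation-0 cells (in order): (1,2), (2,0), (3,2), (4,0).
A hidden cell only influences target cells in its own 3x3 neighborhood. Try each of the 2^4 = 16 assignments, step the completed generation 0 forward once under B3/S23, and compare with the target:
  (1,2)=. (2,0)=. (3,2)=. (4,0)=. -> step reproduces the target at every cell -> ACCEPT
  (1,2)=. (2,0)=. (3,2)=. (4,0)=* -> step gives (3,0)='*' but target has '.' -> reject
  (1,2)=. (2,0)=. (3,2)=* (4,0)=. -> step gives (2,1)='*' but target has '.' -> reject
  (1,2)=. (2,0)=. (3,2)=* (4,0)=* -> step gives (2,1)='*' but target has '.' -> reject
  (1,2)=. (2,0)=* (3,2)=. (4,0)=. -> step gives (1,1)='*' but target has '.' -> reject
  (1,2)=. (2,0)=* (3,2)=. (4,0)=* -> step gives (1,1)='*' but target has '.' -> reject
  (1,2)=. (2,0)=* (3,2)=* (4,0)=. -> step gives (1,1)='*' but target has '.' -> reject
  (1,2)=. (2,0)=* (3,2)=* (4,0)=* -> step gives (1,1)='*' but target has '.' -> reject
  (1,2)=* (2,0)=. (3,2)=. (4,0)=. -> step gives (1,1)='*' but target has '.' -> reject
  (1,2)=* (2,0)=. (3,2)=. (4,0)=* -> step gives (1,1)='*' but target has '.' -> reject
  (1,2)=* (2,0)=. (3,2)=* (4,0)=. -> step gives (1,1)='*' but target has '.' -> reject
  (1,2)=* (2,0)=. (3,2)=* (4,0)=* -> step gives (1,1)='*' but target has '.' -> reject
  (1,2)=* (2,0)=* (3,2)=. (4,0)=. -> step gives (1,3)='*' but target has '.' -> reject
  (1,2)=* (2,0)=* (3,2)=. (4,0)=* -> step gives (1,3)='*' but target has '.' -> reject
  (1,2)=* (2,0)=* (3,2)=* (4,0)=. -> step gives (1,3)='*' but target has '.' -> reject
  (1,2)=* (2,0)=* (3,2)=* (4,0)=* -> step gives (1,3)='*' but target has '.' -> reject
Unique solution: (1,2)=dead, (2,0)=dead, (3,2)=dead, (4,0)=dead.
Check: live-neighbor counts of every cell in the completed generation 0:
00101
12321
11110
23321
10110
Applying B3/S23 to generation 0 with these counts gives:
.....
..*..
.....
.**..
.....
which matches the target exactly.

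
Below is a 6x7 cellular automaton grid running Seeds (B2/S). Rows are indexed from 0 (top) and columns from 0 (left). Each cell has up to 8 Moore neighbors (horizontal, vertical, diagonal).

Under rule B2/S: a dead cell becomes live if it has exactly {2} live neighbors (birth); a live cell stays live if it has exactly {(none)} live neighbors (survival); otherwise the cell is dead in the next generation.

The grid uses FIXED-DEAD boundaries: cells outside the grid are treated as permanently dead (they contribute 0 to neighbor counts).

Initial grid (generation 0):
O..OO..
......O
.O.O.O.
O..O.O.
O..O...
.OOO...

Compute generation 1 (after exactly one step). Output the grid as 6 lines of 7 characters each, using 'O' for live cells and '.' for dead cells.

Simulating step by step:
Generation 0 (given above): 15 live cells
Generation 1: 7 live cells
(generation 1 grid is the final answer)

Answer: .....O.
OO.....
O......
......O
.......
O...O..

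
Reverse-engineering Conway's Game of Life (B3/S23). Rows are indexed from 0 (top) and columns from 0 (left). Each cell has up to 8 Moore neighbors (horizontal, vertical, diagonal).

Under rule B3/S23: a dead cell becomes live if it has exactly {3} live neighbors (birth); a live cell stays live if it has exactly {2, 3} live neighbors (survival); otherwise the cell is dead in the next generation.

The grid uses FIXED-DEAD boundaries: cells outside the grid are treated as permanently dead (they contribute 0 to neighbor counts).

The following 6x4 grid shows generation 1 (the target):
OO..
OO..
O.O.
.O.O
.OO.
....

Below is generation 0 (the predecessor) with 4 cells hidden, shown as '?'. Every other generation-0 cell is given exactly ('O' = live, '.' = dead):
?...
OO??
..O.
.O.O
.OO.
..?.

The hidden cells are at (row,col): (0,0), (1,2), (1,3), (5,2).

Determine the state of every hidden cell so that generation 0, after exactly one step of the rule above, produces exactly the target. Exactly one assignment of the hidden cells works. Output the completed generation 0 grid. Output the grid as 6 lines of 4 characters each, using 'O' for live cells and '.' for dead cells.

Answer: O...
OO..
..O.
.O.O
.OO.
....

Derivation:
Hidden generation-0 cells (in order): (0,0), (1,2), (1,3), (5,2).
A hidden cell only influences target cells in its own 3x3 neighborhood. Try each of the 2^4 = 16 assignments, step the completed generation 0 forward once under B3/S23, and compare with the target:
  (0,0)=. (1,2)=. (1,3)=. (5,2)=. -> step gives (0,0)='.' but target has 'O' -> reject
  (0,0)=. (1,2)=. (1,3)=. (5,2)=O -> step gives (0,0)='.' but target has 'O' -> reject
  (0,0)=. (1,2)=. (1,3)=O (5,2)=. -> step gives (0,0)='.' but target has 'O' -> reject
  (0,0)=. (1,2)=. (1,3)=O (5,2)=O -> step gives (0,0)='.' but target has 'O' -> reject
  (0,0)=. (1,2)=O (1,3)=. (5,2)=. -> step gives (0,0)='.' but target has 'O' -> reject
  (0,0)=. (1,2)=O (1,3)=. (5,2)=O -> step gives (0,0)='.' but target has 'O' -> reject
  (0,0)=. (1,2)=O (1,3)=O (5,2)=. -> step gives (0,0)='.' but target has 'O' -> reject
  (0,0)=. (1,2)=O (1,3)=O (5,2)=O -> step gives (0,0)='.' but target has 'O' -> reject
  (0,0)=O (1,2)=. (1,3)=. (5,2)=. -> step reproduces the target at every cell -> ACCEPT
  (0,0)=O (1,2)=. (1,3)=. (5,2)=O -> step gives (4,2)='.' but target has 'O' -> reject
  (0,0)=O (1,2)=. (1,3)=O (5,2)=. -> step gives (1,2)='O' but target has '.' -> reject
  (0,0)=O (1,2)=. (1,3)=O (5,2)=O -> step gives (1,2)='O' but target has '.' -> reject
  (0,0)=O (1,2)=O (1,3)=. (5,2)=. -> step gives (0,1)='.' but target has 'O' -> reject
  (0,0)=O (1,2)=O (1,3)=. (5,2)=O -> step gives (0,1)='.' but target has 'O' -> reject
  (0,0)=O (1,2)=O (1,3)=O (5,2)=. -> step gives (0,1)='.' but target has 'O' -> reject
  (0,0)=O (1,2)=O (1,3)=O (5,2)=O -> step gives (0,1)='.' but target has 'O' -> reject
Unique solution: (0,0)=live, (1,2)=dead, (1,3)=dead, (5,2)=dead.
Check: live-neighbor counts of every cell in the completed generation 0:
2310
2321
3432
2352
2232
1221
Applying B3/S23 to generation 0 with these counts gives:
OO..
OO..
O.O.
.O.O
.OO.
....
which matches the target exactly.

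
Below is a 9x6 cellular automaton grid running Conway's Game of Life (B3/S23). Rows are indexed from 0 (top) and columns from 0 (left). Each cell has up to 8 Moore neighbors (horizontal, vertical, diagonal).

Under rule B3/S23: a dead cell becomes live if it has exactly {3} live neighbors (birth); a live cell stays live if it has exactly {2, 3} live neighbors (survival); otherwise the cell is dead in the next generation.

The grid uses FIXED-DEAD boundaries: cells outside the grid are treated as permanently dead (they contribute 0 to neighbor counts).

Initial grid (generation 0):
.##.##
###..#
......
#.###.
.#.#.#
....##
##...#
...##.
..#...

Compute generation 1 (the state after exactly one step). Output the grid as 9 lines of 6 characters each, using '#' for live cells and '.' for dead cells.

Simulating step by step:
Generation 0 (given above): 23 live cells
Generation 1: 29 live cells
(generation 1 grid is the final answer)

Answer: #.####
#.####
#...#.
.####.
.#...#
###..#
...#.#
.####.
...#..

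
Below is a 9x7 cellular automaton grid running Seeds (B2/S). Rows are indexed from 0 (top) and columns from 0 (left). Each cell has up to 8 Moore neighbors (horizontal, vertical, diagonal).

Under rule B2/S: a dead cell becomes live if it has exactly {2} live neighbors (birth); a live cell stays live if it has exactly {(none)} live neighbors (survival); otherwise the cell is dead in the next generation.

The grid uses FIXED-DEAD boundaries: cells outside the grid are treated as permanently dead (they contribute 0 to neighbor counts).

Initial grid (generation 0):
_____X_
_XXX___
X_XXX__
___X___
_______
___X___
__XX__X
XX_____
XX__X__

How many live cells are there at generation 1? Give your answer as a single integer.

Answer: 15

Derivation:
Simulating step by step:
Generation 0 (given above): 18 live cells
Generation 1: 15 live cells
_X_XX__
X____X_
_______
_X_____
__XXX__
____X__
X___X__
____XX_
__X____
Population at generation 1: 15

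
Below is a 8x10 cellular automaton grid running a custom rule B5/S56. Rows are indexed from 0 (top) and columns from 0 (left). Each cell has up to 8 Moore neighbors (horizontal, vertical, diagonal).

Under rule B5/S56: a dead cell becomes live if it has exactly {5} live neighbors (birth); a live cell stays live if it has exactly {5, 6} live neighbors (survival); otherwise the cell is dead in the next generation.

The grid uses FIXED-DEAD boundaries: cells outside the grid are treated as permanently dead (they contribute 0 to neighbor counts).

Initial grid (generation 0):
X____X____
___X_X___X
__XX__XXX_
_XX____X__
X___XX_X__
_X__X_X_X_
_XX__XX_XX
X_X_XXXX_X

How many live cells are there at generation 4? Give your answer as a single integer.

Simulating step by step:
Generation 0 (given above): 34 live cells
Generation 1: 4 live cells
__________
__________
__________
______X___
__________
_______X__
_____XX___
__________
Generation 2: 0 live cells
__________
__________
__________
__________
__________
__________
__________
__________
Generation 3: 0 live cells
__________
__________
__________
__________
__________
__________
__________
__________
Generation 4: 0 live cells
__________
__________
__________
__________
__________
__________
__________
__________
Population at generation 4: 0

Answer: 0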